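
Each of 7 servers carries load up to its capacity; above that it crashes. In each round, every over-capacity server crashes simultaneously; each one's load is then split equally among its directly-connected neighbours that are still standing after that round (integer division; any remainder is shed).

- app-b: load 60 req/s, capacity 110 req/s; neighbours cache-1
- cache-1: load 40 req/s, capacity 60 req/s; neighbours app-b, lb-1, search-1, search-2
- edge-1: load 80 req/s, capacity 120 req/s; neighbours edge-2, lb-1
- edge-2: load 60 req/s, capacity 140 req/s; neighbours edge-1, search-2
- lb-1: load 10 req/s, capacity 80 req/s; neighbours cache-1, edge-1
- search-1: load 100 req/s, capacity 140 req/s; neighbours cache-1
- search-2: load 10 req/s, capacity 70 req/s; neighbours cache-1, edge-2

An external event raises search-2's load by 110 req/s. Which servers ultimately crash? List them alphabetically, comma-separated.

cache-1, search-2

Round 1 — search-2 at 120 > 70. search-2 crashes.
  search-2 sheds 120 req/s to cache-1, edge-2: 60 each.
    cache-1: 40+60 = 100 > 60
    edge-2: 60+60 = 120 ≤ 140
Round 2 — cache-1 crashes.
  cache-1 sheds 100 req/s to app-b, lb-1, search-1: 33 each (1 lost).
    app-b: 60+33 = 93 ≤ 110
    lb-1: 10+33 = 43 ≤ 80
    search-1: 100+33 = 133 ≤ 140
No further crashes.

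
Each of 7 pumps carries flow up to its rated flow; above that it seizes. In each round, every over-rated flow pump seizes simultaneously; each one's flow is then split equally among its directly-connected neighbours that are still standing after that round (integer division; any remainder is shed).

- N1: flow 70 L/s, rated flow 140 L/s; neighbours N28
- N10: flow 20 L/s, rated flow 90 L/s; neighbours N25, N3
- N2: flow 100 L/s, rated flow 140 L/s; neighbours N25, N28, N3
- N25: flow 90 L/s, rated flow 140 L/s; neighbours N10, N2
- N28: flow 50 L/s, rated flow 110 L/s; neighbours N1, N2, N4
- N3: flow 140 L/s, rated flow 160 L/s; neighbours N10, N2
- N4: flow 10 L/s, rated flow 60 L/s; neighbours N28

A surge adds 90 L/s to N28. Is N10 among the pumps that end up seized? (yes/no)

yes

Round 1 — N28 at 140 > 110. N28 seizes.
  N28 sheds 140 L/s to N1, N2, N4: 46 each (2 lost).
    N1: 70+46 = 116 ≤ 140
    N2: 100+46 = 146 > 140
    N4: 10+46 = 56 ≤ 60
Round 2 — N2 seizes.
  N2 sheds 146 L/s to N25, N3: 73 each.
    N25: 90+73 = 163 > 140
    N3: 140+73 = 213 > 160
Round 3 — N25, N3 seize.
  N25 sheds 163 L/s to N10: 163 each.
    N10: 20+163 = 183 > 90
  N3 sheds 213 L/s to N10: 213 each.
    N10: 183+213 = 396 > 90
Round 4 — N10 seizes.
  N10 sheds 396 L/s: no online neighbours, lost.
No further seizures.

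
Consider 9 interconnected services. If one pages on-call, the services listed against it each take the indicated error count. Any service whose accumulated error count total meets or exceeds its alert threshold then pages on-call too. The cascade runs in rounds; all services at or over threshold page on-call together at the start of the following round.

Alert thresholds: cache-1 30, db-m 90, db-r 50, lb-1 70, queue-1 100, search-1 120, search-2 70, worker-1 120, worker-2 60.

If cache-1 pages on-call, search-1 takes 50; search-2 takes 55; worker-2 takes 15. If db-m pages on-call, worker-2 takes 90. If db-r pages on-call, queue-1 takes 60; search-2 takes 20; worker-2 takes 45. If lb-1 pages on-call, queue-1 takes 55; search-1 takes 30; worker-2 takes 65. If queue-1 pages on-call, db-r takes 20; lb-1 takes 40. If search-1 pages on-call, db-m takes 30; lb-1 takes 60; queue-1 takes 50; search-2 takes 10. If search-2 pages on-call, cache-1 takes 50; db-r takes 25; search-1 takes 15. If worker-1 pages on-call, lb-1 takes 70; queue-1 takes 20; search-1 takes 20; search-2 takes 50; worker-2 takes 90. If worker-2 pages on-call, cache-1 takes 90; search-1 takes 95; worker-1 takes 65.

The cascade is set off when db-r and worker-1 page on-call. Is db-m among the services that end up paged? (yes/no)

Round 1 — db-r, worker-1 page on-call (initial).
  lb-1: +70 → 70 ≥ 70
  queue-1: +60+20 → 80 < 100
  search-1: +20 → 20 < 120
  search-2: +20+50 → 70 ≥ 70
  worker-2: +45+90 → 135 ≥ 60
Round 2 — lb-1, search-2, worker-2 page on-call.
  cache-1: +50+90 → 140 ≥ 30
  queue-1: +55 → 135 ≥ 100
  search-1: +30+15+95 → 160 ≥ 120
Round 3 — cache-1, queue-1, search-1 page on-call.
  db-m: +30 → 30 < 90
No further pages.

no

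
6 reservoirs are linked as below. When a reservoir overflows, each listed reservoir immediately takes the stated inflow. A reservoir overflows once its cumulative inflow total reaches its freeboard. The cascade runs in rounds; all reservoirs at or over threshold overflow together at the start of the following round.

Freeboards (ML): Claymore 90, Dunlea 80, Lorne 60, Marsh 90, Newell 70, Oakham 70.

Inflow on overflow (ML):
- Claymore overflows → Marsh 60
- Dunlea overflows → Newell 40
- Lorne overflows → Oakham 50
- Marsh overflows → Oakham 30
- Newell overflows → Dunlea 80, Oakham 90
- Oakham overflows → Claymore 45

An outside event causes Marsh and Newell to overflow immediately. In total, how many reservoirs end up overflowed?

4

Round 1 — Marsh, Newell overflow (initial).
  Dunlea: +80 → 80 ≥ 80
  Oakham: +30+90 → 120 ≥ 70
Round 2 — Dunlea, Oakham overflow.
  Claymore: +45 → 45 < 90
No further overflows.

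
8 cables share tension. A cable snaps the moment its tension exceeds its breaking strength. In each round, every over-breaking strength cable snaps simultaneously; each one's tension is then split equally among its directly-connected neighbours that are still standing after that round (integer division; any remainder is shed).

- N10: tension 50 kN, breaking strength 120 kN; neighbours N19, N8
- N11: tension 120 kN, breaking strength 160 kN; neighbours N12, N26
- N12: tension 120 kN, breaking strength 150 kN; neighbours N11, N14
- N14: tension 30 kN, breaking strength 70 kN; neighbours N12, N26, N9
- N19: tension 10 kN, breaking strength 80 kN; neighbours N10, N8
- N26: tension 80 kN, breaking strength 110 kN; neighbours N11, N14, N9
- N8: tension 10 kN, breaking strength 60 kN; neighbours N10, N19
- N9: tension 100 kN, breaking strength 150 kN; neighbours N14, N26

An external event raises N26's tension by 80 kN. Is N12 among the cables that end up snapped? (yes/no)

yes

Round 1 — N26 at 160 > 110. N26 snaps.
  N26 sheds 160 kN to N11, N14, N9: 53 each (1 lost).
    N11: 120+53 = 173 > 160
    N14: 30+53 = 83 > 70
    N9: 100+53 = 153 > 150
Round 2 — N11, N14, N9 snap.
  N11 sheds 173 kN to N12: 173 each.
    N12: 120+173 = 293 > 150
  N14 sheds 83 kN to N12: 83 each.
    N12: 293+83 = 376 > 150
  N9 sheds 153 kN: no online neighbours, lost.
Round 3 — N12 snaps.
  N12 sheds 376 kN: no online neighbours, lost.
No further breaks.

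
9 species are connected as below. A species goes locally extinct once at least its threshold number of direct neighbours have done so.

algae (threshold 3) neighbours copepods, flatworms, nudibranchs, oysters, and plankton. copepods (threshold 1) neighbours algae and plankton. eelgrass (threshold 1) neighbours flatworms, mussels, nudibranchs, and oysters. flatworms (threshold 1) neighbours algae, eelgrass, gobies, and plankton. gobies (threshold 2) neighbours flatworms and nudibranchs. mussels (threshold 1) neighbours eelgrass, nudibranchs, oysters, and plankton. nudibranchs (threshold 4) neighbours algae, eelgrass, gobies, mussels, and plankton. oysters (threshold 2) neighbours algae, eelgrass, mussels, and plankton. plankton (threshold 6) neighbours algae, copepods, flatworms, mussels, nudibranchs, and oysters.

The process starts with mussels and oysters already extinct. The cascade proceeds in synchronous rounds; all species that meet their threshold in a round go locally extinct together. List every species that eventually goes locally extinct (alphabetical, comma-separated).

Round 1 — mussels, oysters go locally extinct (initial).
Round 2 — checking thresholds:
  algae: 1 of 5 neighbours < 3, holds.
  eelgrass: 2 of 4 neighbours ≥ 1, goes locally extinct.
  nudibranchs: 1 of 5 neighbours < 4, holds.
  plankton: 2 of 6 neighbours < 6, holds.
Round 3 — checking thresholds:
  algae: 1 of 5 neighbours < 3, holds.
  flatworms: 1 of 4 neighbours ≥ 1, goes locally extinct.
  nudibranchs: 2 of 5 neighbours < 4, holds.
  plankton: 2 of 6 neighbours < 6, holds.
Round 4 — no new extinctions; cascade stops.

eelgrass, flatworms, mussels, oysters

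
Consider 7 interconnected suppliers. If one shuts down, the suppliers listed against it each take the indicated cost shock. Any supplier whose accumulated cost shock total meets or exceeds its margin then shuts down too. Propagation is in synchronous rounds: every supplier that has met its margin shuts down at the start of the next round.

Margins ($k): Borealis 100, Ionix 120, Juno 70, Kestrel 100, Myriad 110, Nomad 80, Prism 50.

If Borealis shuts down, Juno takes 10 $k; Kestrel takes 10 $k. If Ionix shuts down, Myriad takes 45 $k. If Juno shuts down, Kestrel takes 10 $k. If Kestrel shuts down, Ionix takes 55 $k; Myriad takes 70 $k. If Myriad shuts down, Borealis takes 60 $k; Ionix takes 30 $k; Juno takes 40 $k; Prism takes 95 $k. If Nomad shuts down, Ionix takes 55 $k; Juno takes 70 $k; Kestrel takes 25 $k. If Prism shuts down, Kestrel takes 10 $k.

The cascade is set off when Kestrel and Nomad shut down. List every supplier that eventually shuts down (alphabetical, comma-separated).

Juno, Kestrel, Nomad

Round 1 — Kestrel, Nomad shut down (initial).
  Ionix: +55+55 → 110 < 120
  Juno: +70 → 70 ≥ 70
  Myriad: +70 → 70 < 110
Round 2 — Juno shuts down.
No further shutdowns.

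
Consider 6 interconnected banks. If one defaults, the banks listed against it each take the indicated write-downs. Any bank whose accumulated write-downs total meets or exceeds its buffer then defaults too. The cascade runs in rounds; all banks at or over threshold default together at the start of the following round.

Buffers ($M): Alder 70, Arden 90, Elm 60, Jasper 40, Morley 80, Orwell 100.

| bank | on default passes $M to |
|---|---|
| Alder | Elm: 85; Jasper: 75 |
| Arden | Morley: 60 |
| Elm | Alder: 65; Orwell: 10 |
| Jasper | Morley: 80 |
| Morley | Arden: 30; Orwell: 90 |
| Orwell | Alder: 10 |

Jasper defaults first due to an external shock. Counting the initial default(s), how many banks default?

2

Round 1 — Jasper defaults (initial).
  Morley: +80 → 80 ≥ 80
Round 2 — Morley defaults.
  Arden: +30 → 30 < 90
  Orwell: +90 → 90 < 100
No further defaults.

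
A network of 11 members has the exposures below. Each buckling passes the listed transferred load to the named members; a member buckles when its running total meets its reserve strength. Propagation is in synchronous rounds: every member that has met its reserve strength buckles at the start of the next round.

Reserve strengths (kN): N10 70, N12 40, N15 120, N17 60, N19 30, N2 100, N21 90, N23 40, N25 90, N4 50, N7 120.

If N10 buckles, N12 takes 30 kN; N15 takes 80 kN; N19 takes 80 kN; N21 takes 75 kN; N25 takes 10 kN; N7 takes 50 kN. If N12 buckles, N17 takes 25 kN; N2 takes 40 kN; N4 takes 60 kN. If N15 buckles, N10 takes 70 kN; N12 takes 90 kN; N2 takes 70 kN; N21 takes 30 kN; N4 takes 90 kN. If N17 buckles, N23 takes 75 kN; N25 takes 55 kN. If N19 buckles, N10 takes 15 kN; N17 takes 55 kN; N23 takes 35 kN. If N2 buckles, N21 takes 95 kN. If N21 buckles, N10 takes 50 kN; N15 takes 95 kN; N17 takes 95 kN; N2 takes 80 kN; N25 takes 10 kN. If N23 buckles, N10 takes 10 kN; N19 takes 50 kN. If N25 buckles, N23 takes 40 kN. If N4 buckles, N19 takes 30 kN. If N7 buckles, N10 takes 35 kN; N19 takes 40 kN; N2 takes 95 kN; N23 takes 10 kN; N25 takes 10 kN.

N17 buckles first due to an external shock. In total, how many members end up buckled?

Round 1 — N17 buckles (initial).
  N23: +75 → 75 ≥ 40
  N25: +55 → 55 < 90
Round 2 — N23 buckles.
  N10: +10 → 10 < 70
  N19: +50 → 50 ≥ 30
Round 3 — N19 buckles.
  N10: +15 → 25 < 70
No further bucklings.

3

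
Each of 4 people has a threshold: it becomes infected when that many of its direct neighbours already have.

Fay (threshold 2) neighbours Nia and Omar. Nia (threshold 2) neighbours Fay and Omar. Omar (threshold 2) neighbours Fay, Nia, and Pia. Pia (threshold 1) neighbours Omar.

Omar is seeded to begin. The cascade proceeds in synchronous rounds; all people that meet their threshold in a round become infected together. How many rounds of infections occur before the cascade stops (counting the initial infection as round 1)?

Round 1 — Omar becomes infected (initial).
Round 2 — checking thresholds:
  Fay: 1 of 2 neighbours < 2, holds.
  Nia: 1 of 2 neighbours < 2, holds.
  Pia: 1 of 1 neighbours ≥ 1, becomes infected.
Round 3 — no new infections; cascade stops.

2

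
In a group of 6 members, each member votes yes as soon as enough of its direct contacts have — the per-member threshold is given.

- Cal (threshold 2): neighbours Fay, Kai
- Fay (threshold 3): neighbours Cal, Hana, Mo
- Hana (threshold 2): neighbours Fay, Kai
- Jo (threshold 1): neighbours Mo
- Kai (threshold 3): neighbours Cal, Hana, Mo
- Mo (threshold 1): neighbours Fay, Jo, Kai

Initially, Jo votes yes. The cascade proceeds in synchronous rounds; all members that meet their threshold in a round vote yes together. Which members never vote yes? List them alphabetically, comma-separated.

Cal, Fay, Hana, Kai

Round 1 — Jo votes yes (initial).
Round 2 — checking thresholds:
  Mo: 1 of 3 neighbours ≥ 1, votes yes.
Round 3 — no new yes votes; cascade stops.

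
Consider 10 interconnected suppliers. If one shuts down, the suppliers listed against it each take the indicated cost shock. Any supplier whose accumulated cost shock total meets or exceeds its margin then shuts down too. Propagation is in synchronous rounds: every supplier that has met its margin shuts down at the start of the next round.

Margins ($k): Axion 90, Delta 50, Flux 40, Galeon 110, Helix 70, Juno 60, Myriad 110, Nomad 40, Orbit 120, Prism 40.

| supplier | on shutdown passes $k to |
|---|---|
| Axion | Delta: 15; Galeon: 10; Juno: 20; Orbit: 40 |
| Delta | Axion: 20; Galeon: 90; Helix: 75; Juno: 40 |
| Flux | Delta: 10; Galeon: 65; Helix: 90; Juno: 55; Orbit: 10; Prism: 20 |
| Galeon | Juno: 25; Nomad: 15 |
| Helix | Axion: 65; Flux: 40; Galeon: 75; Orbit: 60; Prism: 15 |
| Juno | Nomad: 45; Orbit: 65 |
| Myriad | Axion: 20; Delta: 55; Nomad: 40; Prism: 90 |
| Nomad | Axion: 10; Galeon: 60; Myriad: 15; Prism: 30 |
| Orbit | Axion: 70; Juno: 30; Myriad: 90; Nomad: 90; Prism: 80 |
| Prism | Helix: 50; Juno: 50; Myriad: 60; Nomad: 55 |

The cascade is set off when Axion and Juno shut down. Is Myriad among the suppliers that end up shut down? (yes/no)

no

Round 1 — Axion, Juno shut down (initial).
  Delta: +15 → 15 < 50
  Galeon: +10 → 10 < 110
  Nomad: +45 → 45 ≥ 40
  Orbit: +40+65 → 105 < 120
Round 2 — Nomad shuts down.
  Galeon: +60 → 70 < 110
  Myriad: +15 → 15 < 110
  Prism: +30 → 30 < 40
No further shutdowns.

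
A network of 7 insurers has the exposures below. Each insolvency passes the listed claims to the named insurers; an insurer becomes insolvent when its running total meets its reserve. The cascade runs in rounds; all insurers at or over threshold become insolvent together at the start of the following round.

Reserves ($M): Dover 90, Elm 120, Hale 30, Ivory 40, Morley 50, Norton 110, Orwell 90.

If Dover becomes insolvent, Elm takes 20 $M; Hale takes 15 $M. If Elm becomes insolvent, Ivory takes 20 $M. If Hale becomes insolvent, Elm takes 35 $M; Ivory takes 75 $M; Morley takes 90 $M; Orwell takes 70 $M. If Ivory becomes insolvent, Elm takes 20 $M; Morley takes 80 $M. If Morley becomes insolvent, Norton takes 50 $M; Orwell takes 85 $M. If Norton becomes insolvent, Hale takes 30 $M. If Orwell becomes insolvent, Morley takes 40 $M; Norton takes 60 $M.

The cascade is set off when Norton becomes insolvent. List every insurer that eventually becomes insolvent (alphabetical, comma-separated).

Round 1 — Norton becomes insolvent (initial).
  Hale: +30 → 30 ≥ 30
Round 2 — Hale becomes insolvent.
  Elm: +35 → 35 < 120
  Ivory: +75 → 75 ≥ 40
  Morley: +90 → 90 ≥ 50
  Orwell: +70 → 70 < 90
Round 3 — Ivory, Morley become insolvent.
  Elm: +20 → 55 < 120
  Orwell: +85 → 155 ≥ 90
Round 4 — Orwell becomes insolvent.
No further insolvencies.

Hale, Ivory, Morley, Norton, Orwell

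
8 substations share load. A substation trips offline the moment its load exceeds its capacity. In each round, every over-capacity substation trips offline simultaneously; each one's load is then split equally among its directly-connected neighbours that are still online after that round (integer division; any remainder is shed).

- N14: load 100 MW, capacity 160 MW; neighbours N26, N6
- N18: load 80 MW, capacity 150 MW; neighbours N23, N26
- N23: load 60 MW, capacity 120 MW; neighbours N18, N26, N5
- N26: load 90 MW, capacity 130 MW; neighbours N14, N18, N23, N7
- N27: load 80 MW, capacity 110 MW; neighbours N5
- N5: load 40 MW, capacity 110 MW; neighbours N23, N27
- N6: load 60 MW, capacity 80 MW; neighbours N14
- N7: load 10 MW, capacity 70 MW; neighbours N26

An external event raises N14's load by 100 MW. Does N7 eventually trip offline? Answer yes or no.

Round 1 — N14 at 200 > 160. N14 trips offline.
  N14 sheds 200 MW to N26, N6: 100 each.
    N26: 90+100 = 190 > 130
    N6: 60+100 = 160 > 80
Round 2 — N26, N6 trip offline.
  N26 sheds 190 MW to N18, N23, N7: 63 each (1 lost).
    N18: 80+63 = 143 ≤ 150
    N23: 60+63 = 123 > 120
    N7: 10+63 = 73 > 70
  N6 sheds 160 MW: no online neighbours, lost.
Round 3 — N23, N7 trip offline.
  N23 sheds 123 MW to N18, N5: 61 each (1 lost).
    N18: 143+61 = 204 > 150
    N5: 40+61 = 101 ≤ 110
  N7 sheds 73 MW: no online neighbours, lost.
Round 4 — N18 trips offline.
  N18 sheds 204 MW: no online neighbours, lost.
No further trips.

yes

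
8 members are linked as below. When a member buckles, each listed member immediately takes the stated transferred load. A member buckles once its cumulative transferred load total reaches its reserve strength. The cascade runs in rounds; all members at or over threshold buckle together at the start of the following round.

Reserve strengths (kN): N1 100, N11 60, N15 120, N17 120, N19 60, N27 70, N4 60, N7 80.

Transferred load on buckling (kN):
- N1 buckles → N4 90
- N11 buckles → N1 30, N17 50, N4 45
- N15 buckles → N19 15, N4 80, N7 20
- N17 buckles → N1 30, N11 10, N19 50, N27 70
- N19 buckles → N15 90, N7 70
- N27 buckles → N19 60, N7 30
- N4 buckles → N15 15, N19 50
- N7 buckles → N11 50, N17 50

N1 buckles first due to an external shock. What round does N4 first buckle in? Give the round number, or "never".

2

Round 1 — N1 buckles (initial).
  N4: +90 → 90 ≥ 60
Round 2 — N4 buckles.
  N15: +15 → 15 < 120
  N19: +50 → 50 < 60
No further bucklings.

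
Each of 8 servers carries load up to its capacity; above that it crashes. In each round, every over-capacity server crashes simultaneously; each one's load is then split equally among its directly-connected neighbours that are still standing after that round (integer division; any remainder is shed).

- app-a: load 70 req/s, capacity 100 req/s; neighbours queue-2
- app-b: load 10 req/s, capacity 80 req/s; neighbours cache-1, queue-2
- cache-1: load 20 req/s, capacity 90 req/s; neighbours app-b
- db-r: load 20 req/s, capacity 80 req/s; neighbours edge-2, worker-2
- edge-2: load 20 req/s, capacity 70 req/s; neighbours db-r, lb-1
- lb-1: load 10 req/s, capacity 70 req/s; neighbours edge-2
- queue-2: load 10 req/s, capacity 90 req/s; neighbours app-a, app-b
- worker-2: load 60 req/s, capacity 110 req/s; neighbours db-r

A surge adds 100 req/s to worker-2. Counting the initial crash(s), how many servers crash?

Round 1 — worker-2 at 160 > 110. worker-2 crashes.
  worker-2 sheds 160 req/s to db-r: 160 each.
    db-r: 20+160 = 180 > 80
Round 2 — db-r crashes.
  db-r sheds 180 req/s to edge-2: 180 each.
    edge-2: 20+180 = 200 > 70
Round 3 — edge-2 crashes.
  edge-2 sheds 200 req/s to lb-1: 200 each.
    lb-1: 10+200 = 210 > 70
Round 4 — lb-1 crashes.
  lb-1 sheds 210 req/s: no online neighbours, lost.
No further crashes.

4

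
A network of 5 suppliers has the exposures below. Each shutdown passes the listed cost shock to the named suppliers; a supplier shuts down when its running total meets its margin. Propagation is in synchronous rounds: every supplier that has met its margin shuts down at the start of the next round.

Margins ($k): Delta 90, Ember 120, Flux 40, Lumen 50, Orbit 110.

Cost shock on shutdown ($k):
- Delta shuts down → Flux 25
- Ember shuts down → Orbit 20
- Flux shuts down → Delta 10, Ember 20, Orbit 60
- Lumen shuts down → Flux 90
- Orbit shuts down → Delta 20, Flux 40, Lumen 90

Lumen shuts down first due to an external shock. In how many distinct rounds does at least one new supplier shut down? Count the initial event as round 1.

2

Round 1 — Lumen shuts down (initial).
  Flux: +90 → 90 ≥ 40
Round 2 — Flux shuts down.
  Delta: +10 → 10 < 90
  Ember: +20 → 20 < 120
  Orbit: +60 → 60 < 110
No further shutdowns.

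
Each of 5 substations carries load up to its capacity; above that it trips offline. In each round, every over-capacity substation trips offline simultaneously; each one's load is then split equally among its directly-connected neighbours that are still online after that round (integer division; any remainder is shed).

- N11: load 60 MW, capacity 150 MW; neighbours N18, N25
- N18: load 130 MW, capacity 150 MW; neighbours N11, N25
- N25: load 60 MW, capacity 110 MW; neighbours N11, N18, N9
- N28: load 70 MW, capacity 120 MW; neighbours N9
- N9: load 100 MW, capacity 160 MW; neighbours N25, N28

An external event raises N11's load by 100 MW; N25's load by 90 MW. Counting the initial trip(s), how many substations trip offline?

Round 1 — N11 at 160 > 150; N25 at 150 > 110. N11, N25 trip offline.
  N11 sheds 160 MW to N18: 160 each.
    N18: 130+160 = 290 > 150
  N25 sheds 150 MW to N18, N9: 75 each.
    N18: 290+75 = 365 > 150
    N9: 100+75 = 175 > 160
Round 2 — N18, N9 trip offline.
  N18 sheds 365 MW: no online neighbours, lost.
  N9 sheds 175 MW to N28: 175 each.
    N28: 70+175 = 245 > 120
Round 3 — N28 trips offline.
  N28 sheds 245 MW: no online neighbours, lost.
No further trips.

5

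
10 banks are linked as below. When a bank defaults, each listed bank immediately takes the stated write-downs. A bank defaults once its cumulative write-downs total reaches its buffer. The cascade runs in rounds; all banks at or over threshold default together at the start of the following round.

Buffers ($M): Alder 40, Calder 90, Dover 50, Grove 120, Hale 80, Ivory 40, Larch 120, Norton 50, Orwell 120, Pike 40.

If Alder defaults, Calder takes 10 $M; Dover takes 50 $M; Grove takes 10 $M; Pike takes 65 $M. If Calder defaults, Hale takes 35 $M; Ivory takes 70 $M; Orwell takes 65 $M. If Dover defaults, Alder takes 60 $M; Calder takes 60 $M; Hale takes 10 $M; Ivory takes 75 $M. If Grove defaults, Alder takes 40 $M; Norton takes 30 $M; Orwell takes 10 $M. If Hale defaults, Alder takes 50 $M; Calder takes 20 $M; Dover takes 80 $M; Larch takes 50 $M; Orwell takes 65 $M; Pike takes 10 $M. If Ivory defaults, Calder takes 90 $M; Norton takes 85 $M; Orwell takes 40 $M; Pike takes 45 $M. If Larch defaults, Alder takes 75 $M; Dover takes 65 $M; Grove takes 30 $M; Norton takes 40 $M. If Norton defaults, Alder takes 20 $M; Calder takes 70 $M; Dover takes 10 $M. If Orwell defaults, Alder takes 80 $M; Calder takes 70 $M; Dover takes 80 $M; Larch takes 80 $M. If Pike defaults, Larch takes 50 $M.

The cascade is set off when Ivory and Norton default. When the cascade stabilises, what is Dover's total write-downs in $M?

Round 1 — Ivory, Norton default (initial).
  Alder: +20 → 20 < 40
  Calder: +90+70 → 160 ≥ 90
  Dover: +10 → 10 < 50
  Orwell: +40 → 40 < 120
  Pike: +45 → 45 ≥ 40
Round 2 — Calder, Pike default.
  Hale: +35 → 35 < 80
  Larch: +50 → 50 < 120
  Orwell: +65 → 105 < 120
No further defaults.

10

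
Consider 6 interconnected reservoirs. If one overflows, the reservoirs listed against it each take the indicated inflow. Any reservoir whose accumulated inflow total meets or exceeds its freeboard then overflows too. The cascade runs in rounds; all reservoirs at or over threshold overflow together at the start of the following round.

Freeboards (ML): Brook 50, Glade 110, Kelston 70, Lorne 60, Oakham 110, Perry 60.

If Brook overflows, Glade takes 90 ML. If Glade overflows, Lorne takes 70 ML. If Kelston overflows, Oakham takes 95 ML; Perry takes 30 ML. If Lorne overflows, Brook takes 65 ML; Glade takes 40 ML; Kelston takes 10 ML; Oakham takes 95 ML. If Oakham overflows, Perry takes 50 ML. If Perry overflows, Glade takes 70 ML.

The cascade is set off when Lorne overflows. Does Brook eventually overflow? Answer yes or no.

yes

Round 1 — Lorne overflows (initial).
  Brook: +65 → 65 ≥ 50
  Glade: +40 → 40 < 110
  Kelston: +10 → 10 < 70
  Oakham: +95 → 95 < 110
Round 2 — Brook overflows.
  Glade: +90 → 130 ≥ 110
Round 3 — Glade overflows.
No further overflows.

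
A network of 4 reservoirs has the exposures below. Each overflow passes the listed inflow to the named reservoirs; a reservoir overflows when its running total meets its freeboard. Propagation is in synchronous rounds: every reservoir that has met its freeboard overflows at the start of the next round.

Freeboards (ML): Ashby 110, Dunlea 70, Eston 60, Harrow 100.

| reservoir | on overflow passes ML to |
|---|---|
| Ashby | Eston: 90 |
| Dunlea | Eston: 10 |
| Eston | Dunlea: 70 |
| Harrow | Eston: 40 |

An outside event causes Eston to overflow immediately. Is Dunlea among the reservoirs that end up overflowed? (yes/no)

yes

Round 1 — Eston overflows (initial).
  Dunlea: +70 → 70 ≥ 70
Round 2 — Dunlea overflows.
No further overflows.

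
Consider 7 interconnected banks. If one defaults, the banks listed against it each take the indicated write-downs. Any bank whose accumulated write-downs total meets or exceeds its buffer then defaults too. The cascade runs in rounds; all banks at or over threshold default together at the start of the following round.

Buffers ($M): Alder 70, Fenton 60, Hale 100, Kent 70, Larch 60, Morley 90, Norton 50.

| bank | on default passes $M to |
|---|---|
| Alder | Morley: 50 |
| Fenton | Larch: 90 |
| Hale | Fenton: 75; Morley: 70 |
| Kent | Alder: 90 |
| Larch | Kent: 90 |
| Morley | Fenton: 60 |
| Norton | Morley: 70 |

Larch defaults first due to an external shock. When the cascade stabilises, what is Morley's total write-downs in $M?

50

Round 1 — Larch defaults (initial).
  Kent: +90 → 90 ≥ 70
Round 2 — Kent defaults.
  Alder: +90 → 90 ≥ 70
Round 3 — Alder defaults.
  Morley: +50 → 50 < 90
No further defaults.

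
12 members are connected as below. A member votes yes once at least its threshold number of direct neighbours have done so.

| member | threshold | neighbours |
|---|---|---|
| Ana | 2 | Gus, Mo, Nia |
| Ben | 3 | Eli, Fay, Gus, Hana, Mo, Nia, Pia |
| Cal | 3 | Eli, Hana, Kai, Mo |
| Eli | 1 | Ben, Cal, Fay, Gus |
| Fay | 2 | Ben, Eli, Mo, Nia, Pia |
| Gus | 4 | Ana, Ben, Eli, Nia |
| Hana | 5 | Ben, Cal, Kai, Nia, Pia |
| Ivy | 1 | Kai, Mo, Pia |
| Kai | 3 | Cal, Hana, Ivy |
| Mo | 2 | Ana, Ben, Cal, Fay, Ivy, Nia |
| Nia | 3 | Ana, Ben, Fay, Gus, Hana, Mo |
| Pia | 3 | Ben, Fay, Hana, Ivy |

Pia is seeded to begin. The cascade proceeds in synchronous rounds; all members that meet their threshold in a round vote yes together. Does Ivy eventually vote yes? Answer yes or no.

yes

Round 1 — Pia votes yes (initial).
Round 2 — checking thresholds:
  Ben: 1 of 7 neighbours < 3, below threshold.
  Fay: 1 of 5 neighbours < 2, below threshold.
  Hana: 1 of 5 neighbours < 5, below threshold.
  Ivy: 1 of 3 neighbours ≥ 1, votes yes.
Round 3 — no new yes votes; cascade stops.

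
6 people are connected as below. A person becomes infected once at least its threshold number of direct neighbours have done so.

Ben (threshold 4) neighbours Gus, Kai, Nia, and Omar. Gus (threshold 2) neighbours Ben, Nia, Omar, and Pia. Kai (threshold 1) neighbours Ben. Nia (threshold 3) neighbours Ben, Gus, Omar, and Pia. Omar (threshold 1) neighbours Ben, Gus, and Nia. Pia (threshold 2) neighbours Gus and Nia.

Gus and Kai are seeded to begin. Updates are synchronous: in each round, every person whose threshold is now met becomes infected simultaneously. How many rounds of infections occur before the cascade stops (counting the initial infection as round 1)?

2

Round 1 — Gus, Kai become infected (initial).
Round 2 — checking thresholds:
  Ben: 2 of 4 neighbours < 4, holds.
  Nia: 1 of 4 neighbours < 3, holds.
  Omar: 1 of 3 neighbours ≥ 1, becomes infected.
  Pia: 1 of 2 neighbours < 2, holds.
Round 3 — no new infections; cascade stops.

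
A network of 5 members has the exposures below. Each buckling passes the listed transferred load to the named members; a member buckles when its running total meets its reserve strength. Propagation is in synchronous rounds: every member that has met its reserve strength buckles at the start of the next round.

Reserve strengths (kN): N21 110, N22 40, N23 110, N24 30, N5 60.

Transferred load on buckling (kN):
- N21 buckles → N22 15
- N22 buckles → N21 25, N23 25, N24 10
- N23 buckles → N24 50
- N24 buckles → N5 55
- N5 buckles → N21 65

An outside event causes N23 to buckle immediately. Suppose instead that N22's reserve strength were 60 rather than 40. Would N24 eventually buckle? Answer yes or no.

yes

With N22's reserve strength at 60:
Round 1 — N23 buckles (initial).
  N24: +50 → 50 ≥ 30
Round 2 — N24 buckles.
  N5: +55 → 55 < 60
No further bucklings.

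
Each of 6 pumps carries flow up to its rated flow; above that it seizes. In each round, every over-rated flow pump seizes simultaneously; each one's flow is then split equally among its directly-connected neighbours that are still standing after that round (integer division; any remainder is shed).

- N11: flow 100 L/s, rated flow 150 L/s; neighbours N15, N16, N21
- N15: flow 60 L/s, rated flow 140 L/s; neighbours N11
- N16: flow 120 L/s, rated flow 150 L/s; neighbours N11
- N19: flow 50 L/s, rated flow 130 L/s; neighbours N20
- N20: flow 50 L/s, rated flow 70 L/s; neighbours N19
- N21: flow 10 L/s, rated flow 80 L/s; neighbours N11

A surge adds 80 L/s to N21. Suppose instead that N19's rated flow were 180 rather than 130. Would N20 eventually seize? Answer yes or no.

no

With N19's rated flow at 180:
Round 1 — N21 at 90 > 80. N21 seizes.
  N21 sheds 90 L/s to N11: 90 each.
    N11: 100+90 = 190 > 150
Round 2 — N11 seizes.
  N11 sheds 190 L/s to N15, N16: 95 each.
    N15: 60+95 = 155 > 140
    N16: 120+95 = 215 > 150
Round 3 — N15, N16 seize.
  N15 sheds 155 L/s: no online neighbours, lost.
  N16 sheds 215 L/s: no online neighbours, lost.
No further seizures.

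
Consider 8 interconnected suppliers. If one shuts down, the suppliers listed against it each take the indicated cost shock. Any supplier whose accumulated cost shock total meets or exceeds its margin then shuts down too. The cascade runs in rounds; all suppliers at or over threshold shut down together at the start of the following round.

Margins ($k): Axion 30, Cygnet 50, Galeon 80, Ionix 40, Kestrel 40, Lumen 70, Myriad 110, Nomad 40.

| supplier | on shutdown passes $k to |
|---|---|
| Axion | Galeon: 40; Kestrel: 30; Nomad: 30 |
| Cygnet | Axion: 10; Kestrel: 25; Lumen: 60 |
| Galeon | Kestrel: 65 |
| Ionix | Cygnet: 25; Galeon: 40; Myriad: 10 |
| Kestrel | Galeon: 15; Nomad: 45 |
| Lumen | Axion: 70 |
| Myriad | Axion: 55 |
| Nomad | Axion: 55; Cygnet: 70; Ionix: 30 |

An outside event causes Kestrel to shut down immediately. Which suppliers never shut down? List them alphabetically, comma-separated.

Galeon, Ionix, Lumen, Myriad

Round 1 — Kestrel shuts down (initial).
  Galeon: +15 → 15 < 80
  Nomad: +45 → 45 ≥ 40
Round 2 — Nomad shuts down.
  Axion: +55 → 55 ≥ 30
  Cygnet: +70 → 70 ≥ 50
  Ionix: +30 → 30 < 40
Round 3 — Axion, Cygnet shut down.
  Galeon: +40 → 55 < 80
  Lumen: +60 → 60 < 70
No further shutdowns.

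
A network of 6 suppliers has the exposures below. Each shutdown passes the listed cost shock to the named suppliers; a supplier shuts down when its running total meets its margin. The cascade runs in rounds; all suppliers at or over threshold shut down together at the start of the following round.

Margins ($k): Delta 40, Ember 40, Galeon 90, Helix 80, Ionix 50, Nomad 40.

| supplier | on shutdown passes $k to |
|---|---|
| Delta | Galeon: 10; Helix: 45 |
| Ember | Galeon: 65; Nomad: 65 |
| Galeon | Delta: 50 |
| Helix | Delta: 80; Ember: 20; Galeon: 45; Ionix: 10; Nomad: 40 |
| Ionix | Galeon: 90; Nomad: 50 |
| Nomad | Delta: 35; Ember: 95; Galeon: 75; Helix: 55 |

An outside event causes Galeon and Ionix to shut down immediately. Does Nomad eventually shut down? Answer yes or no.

Round 1 — Galeon, Ionix shut down (initial).
  Delta: +50 → 50 ≥ 40
  Nomad: +50 → 50 ≥ 40
Round 2 — Delta, Nomad shut down.
  Ember: +95 → 95 ≥ 40
  Helix: +45+55 → 100 ≥ 80
Round 3 — Ember, Helix shut down.
No further shutdowns.

yes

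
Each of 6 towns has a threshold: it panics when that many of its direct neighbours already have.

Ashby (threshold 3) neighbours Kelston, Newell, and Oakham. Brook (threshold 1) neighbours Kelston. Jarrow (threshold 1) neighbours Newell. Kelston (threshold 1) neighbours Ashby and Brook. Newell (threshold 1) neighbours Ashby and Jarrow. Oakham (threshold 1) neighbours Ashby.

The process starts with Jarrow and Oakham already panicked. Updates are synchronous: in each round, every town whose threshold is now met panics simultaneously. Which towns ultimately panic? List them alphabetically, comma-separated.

Jarrow, Newell, Oakham

Round 1 — Jarrow, Oakham panic (initial).
Round 2 — checking thresholds:
  Ashby: 1 of 3 neighbours < 3, holds.
  Newell: 1 of 2 neighbours ≥ 1, panics.
Round 3 — no new panics; cascade stops.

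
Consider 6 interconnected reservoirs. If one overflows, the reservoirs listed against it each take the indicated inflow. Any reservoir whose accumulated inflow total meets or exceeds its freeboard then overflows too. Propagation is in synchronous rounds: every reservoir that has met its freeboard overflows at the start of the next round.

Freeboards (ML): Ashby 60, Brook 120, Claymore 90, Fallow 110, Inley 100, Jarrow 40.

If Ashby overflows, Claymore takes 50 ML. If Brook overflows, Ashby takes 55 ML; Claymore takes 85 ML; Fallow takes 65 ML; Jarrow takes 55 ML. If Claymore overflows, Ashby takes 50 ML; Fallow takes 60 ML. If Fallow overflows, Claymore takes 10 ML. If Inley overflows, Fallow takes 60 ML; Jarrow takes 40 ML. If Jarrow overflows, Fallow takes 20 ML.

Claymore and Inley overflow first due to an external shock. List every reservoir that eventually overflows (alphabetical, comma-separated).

Round 1 — Claymore, Inley overflow (initial).
  Ashby: +50 → 50 < 60
  Fallow: +60+60 → 120 ≥ 110
  Jarrow: +40 → 40 ≥ 40
Round 2 — Fallow, Jarrow overflow.
No further overflows.

Claymore, Fallow, Inley, Jarrow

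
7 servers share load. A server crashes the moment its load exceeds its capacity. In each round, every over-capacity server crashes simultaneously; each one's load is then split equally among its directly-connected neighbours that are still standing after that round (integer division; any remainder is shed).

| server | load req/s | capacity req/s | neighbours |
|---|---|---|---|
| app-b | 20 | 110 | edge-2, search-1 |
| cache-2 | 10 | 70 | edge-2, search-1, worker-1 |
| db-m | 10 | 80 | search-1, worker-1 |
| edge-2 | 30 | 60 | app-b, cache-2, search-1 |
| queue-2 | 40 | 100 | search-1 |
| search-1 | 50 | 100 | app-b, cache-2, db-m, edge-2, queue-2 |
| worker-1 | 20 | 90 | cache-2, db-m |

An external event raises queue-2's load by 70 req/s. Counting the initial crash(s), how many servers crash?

6

Round 1 — queue-2 at 110 > 100. queue-2 crashes.
  queue-2 sheds 110 req/s to search-1: 110 each.
    search-1: 50+110 = 160 > 100
Round 2 — search-1 crashes.
  search-1 sheds 160 req/s to app-b, cache-2, db-m, edge-2: 40 each.
    app-b: 20+40 = 60 ≤ 110
    cache-2: 10+40 = 50 ≤ 70
    db-m: 10+40 = 50 ≤ 80
    edge-2: 30+40 = 70 > 60
Round 3 — edge-2 crashes.
  edge-2 sheds 70 req/s to app-b, cache-2: 35 each.
    app-b: 60+35 = 95 ≤ 110
    cache-2: 50+35 = 85 > 70
Round 4 — cache-2 crashes.
  cache-2 sheds 85 req/s to worker-1: 85 each.
    worker-1: 20+85 = 105 > 90
Round 5 — worker-1 crashes.
  worker-1 sheds 105 req/s to db-m: 105 each.
    db-m: 50+105 = 155 > 80
Round 6 — db-m crashes.
  db-m sheds 155 req/s: no online neighbours, lost.
No further crashes.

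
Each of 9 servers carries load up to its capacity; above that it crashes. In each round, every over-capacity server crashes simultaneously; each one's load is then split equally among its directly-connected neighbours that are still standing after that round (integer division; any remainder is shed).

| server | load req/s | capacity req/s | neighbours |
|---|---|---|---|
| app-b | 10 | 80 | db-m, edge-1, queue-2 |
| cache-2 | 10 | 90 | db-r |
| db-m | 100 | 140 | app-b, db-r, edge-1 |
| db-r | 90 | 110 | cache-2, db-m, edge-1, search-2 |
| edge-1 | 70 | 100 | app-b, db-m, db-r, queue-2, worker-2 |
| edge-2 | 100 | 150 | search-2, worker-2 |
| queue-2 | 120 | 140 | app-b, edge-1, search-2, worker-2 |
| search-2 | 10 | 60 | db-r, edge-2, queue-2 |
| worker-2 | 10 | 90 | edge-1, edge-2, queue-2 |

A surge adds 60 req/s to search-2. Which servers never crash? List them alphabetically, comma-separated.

cache-2

Round 1 — search-2 at 70 > 60. search-2 crashes.
  search-2 sheds 70 req/s to db-r, edge-2, queue-2: 23 each (1 lost).
    db-r: 90+23 = 113 > 110
    edge-2: 100+23 = 123 ≤ 150
    queue-2: 120+23 = 143 > 140
Round 2 — db-r, queue-2 crash.
  db-r sheds 113 req/s to cache-2, db-m, edge-1: 37 each (2 lost).
    cache-2: 10+37 = 47 ≤ 90
    db-m: 100+37 = 137 ≤ 140
    edge-1: 70+37 = 107 > 100
  queue-2 sheds 143 req/s to app-b, edge-1, worker-2: 47 each (2 lost).
    app-b: 10+47 = 57 ≤ 80
    edge-1: 107+47 = 154 > 100
    worker-2: 10+47 = 57 ≤ 90
Round 3 — edge-1 crashes.
  edge-1 sheds 154 req/s to app-b, db-m, worker-2: 51 each (1 lost).
    app-b: 57+51 = 108 > 80
    db-m: 137+51 = 188 > 140
    worker-2: 57+51 = 108 > 90
Round 4 — app-b, db-m, worker-2 crash.
  app-b sheds 108 req/s: no online neighbours, lost.
  db-m sheds 188 req/s: no online neighbours, lost.
  worker-2 sheds 108 req/s to edge-2: 108 each.
    edge-2: 123+108 = 231 > 150
Round 5 — edge-2 crashes.
  edge-2 sheds 231 req/s: no online neighbours, lost.
No further crashes.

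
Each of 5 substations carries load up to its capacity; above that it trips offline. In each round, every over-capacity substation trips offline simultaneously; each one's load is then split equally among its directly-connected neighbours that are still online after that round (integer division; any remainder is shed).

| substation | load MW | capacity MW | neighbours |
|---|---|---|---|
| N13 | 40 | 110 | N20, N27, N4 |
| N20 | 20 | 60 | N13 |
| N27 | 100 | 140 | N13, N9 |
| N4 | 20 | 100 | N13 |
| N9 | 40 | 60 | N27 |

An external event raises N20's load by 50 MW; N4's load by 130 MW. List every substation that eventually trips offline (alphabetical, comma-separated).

N13, N20, N27, N4, N9

Round 1 — N20 at 70 > 60; N4 at 150 > 100. N20, N4 trip offline.
  N20 sheds 70 MW to N13: 70 each.
    N13: 40+70 = 110 ≤ 110
  N4 sheds 150 MW to N13: 150 each.
    N13: 110+150 = 260 > 110
Round 2 — N13 trips offline.
  N13 sheds 260 MW to N27: 260 each.
    N27: 100+260 = 360 > 140
Round 3 — N27 trips offline.
  N27 sheds 360 MW to N9: 360 each.
    N9: 40+360 = 400 > 60
Round 4 — N9 trips offline.
  N9 sheds 400 MW: no online neighbours, lost.
No further trips.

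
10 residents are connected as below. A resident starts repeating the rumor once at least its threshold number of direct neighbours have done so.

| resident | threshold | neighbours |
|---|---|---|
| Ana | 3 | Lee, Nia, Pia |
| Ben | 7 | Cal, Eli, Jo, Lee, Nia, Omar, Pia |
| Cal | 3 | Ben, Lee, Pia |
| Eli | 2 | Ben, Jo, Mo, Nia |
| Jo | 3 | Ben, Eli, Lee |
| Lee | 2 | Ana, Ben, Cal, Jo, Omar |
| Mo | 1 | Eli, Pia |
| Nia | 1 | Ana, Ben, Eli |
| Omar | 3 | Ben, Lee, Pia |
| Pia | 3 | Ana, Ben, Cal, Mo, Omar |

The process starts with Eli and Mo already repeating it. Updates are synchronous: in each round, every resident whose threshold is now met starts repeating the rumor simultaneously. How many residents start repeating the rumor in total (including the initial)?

3

Round 1 — Eli, Mo start repeating the rumor (initial).
Round 2 — checking thresholds:
  Ben: 1 of 7 neighbours < 7, holds.
  Jo: 1 of 3 neighbours < 3, holds.
  Nia: 1 of 3 neighbours ≥ 1, starts repeating the rumor.
  Pia: 1 of 5 neighbours < 3, holds.
Round 3 — no new spreads; cascade stops.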